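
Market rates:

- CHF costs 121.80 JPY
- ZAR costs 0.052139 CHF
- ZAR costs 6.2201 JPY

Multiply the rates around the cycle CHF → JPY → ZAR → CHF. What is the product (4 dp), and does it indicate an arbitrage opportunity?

Around CHF → JPY → ZAR → CHF: 1 × 121.80 ÷ 6.2201 × 0.052139 = 1.020969
Product > 1; profitable direction is CHF → JPY → ZAR → CHF.

1.0210 (arbitrage exists)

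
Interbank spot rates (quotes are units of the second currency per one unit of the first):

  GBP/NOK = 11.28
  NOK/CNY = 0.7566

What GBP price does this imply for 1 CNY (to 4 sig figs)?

CNY/GBP = 0.1172

1 CNY ÷ 0.7566 = 1.3217 NOK
1.3217 NOK ÷ 11.28 = 0.117172 GBP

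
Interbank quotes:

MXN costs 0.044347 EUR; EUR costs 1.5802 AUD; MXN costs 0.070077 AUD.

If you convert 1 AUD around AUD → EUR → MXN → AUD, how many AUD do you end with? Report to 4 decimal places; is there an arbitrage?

1.0000 (no arbitrage)

Around AUD → EUR → MXN → AUD: 1 ÷ 1.5802 ÷ 0.044347 × 0.070077 = 0.999998
Product ≈ 1 (deviation 0.000%, within rounding noise).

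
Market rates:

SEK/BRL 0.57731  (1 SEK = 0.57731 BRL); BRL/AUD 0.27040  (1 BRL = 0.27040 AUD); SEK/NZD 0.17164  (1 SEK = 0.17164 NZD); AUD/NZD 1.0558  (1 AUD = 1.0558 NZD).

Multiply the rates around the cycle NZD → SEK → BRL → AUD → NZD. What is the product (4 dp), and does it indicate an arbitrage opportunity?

0.9602 (arbitrage exists)

Around NZD → SEK → BRL → AUD → NZD: 1 ÷ 0.17164 × 0.57731 × 0.27040 × 1.0558 = 0.960238
Product < 1; profitable direction is NZD → AUD → BRL → SEK → NZD.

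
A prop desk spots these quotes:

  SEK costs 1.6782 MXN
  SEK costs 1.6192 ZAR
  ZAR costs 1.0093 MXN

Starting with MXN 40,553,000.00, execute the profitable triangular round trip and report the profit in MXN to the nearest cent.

Profitable loop is MXN → ZAR → SEK → MXN:
MXN 40,553,000.00 ÷ 1.0093 = ZAR 40,179,332.21
ZAR 40,179,332.21 ÷ 1.6192 = SEK 24,814,310.90
SEK 24,814,310.90 × 1.6782 = MXN 41,643,376.55
Profit = MXN 41,643,376.55 − MXN 40,553,000.00

Profit: MXN 1,090,376.55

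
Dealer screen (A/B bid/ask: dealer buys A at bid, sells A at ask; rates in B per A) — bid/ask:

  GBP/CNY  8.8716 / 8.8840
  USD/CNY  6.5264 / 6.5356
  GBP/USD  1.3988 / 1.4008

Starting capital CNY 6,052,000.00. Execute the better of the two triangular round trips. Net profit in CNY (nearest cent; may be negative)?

Best loop CNY → GBP → USD → CNY:
CNY 6,052,000.00 ÷ 8.8840 (buy GBP at ask) = GBP 681,224.67
GBP 681,224.67 × 1.3988 (sell GBP at bid) = USD 952,897.07
USD 952,897.07 × 6.5264 (sell USD at bid) = CNY 6,218,987.46

Net profit: CNY 166,987.46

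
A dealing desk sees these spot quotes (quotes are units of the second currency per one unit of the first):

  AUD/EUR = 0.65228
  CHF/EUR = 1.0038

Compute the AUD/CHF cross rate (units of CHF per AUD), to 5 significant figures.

AUD/CHF = 0.64981

1 AUD × 0.65228 = 0.65228 EUR
0.65228 EUR ÷ 1.0038 = 0.649811 CHF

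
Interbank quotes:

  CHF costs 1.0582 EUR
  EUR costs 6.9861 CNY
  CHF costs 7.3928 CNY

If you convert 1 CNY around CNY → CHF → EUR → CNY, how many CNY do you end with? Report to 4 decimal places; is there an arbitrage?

Around CNY → CHF → EUR → CNY: 1 ÷ 7.3928 × 1.0582 × 6.9861 = 0.999985
Product ≈ 1 (deviation 0.001%, within rounding noise).

1.0000 (no arbitrage)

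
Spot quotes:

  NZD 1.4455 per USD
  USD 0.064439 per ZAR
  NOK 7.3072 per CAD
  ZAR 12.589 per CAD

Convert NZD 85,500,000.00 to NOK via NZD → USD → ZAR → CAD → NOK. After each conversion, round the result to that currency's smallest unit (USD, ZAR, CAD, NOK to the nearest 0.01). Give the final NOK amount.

NOK 532,793,585.15

NZD 85,500,000.00 ÷ 1.4455 = USD 59,149,083.36
USD 59,149,083.36 ÷ 0.064439 = ZAR 917,908,151.27
ZAR 917,908,151.27 ÷ 12.589 = CAD 72,913,507.93
CAD 72,913,507.93 × 7.3072 = NOK 532,793,585.15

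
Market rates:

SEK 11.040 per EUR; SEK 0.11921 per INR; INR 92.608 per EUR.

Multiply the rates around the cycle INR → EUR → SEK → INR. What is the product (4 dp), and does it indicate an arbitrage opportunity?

Around INR → EUR → SEK → INR: 1 ÷ 92.608 × 11.040 ÷ 0.11921 = 1.000018
Product ≈ 1 (deviation 0.002%, within rounding noise).

1.0000 (no arbitrage)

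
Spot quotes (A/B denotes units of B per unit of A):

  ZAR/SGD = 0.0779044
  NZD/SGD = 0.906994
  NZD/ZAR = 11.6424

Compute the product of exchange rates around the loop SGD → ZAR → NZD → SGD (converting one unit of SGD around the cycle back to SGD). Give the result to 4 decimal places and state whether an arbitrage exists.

Around SGD → ZAR → NZD → SGD: 1 ÷ 0.0779044 ÷ 11.6424 × 0.906994 = 1.000000
Product ≈ 1 (deviation 0.000%, within rounding noise).

1.0000 (no arbitrage)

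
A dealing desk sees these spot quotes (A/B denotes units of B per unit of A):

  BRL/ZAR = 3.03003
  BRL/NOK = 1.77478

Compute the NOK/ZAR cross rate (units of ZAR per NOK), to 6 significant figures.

1 NOK ÷ 1.77478 = 0.56345 BRL
0.56345 BRL × 3.03003 = 1.70727 ZAR

NOK/ZAR = 1.70727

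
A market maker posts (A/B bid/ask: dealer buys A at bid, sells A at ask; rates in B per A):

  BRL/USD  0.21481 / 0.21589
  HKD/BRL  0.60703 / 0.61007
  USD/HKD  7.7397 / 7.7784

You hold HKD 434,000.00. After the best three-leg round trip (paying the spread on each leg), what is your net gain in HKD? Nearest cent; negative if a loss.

Net profit: HKD 4,004.43

Best loop HKD → BRL → USD → HKD:
HKD 434,000.00 × 0.60703 (sell HKD at bid) = BRL 263,451.02
BRL 263,451.02 × 0.21481 (sell BRL at bid) = USD 56,591.91
USD 56,591.91 × 7.7397 (sell USD at bid) = HKD 438,004.43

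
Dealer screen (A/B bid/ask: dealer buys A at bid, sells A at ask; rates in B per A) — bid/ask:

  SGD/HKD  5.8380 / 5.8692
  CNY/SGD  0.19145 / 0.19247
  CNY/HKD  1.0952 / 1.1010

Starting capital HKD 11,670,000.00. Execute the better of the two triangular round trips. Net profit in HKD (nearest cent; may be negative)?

Best loop HKD → CNY → SGD → HKD:
HKD 11,670,000.00 ÷ 1.1010 (buy CNY at ask) = CNY 10,599,455.04
CNY 10,599,455.04 × 0.19145 (sell CNY at bid) = SGD 2,029,265.67
SGD 2,029,265.67 × 5.8380 (sell SGD at bid) = HKD 11,846,852.97

Net profit: HKD 176,852.97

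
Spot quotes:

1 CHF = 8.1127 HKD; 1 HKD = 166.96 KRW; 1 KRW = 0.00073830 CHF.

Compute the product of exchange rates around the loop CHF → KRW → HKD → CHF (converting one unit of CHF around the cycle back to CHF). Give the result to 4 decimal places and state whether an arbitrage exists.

Around CHF → KRW → HKD → CHF: 1 ÷ 0.00073830 ÷ 166.96 ÷ 8.1127 = 0.999975
Product ≈ 1 (deviation 0.002%, within rounding noise).

1.0000 (no arbitrage)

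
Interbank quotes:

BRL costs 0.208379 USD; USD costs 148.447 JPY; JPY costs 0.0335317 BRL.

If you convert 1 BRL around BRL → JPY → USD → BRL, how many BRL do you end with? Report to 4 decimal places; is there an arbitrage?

0.9641 (arbitrage exists)

Around BRL → JPY → USD → BRL: 1 ÷ 0.0335317 ÷ 148.447 ÷ 0.208379 = 0.964093
Product < 1; profitable direction is BRL → USD → JPY → BRL.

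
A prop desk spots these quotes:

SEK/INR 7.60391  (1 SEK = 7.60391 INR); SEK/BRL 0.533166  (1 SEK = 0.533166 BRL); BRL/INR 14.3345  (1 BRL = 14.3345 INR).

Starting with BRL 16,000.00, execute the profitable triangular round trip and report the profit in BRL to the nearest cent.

Profitable loop is BRL → INR → SEK → BRL:
BRL 16,000.00 × 14.3345 = INR 229,352.00
INR 229,352.00 ÷ 7.60391 = SEK 30,162.38
SEK 30,162.38 × 0.533166 = BRL 16,081.55
Profit = BRL 16,081.55 − BRL 16,000.00

Profit: BRL 81.55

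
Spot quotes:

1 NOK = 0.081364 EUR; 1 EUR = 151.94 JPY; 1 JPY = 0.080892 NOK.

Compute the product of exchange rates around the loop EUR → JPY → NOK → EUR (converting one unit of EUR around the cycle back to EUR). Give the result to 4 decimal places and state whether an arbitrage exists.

Around EUR → JPY → NOK → EUR: 1 × 151.94 × 0.080892 × 0.081364 = 1.000023
Product ≈ 1 (deviation 0.002%, within rounding noise).

1.0000 (no arbitrage)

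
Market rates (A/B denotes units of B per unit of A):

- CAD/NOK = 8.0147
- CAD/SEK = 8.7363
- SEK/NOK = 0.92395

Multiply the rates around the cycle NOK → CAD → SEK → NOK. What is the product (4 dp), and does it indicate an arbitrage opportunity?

Around NOK → CAD → SEK → NOK: 1 ÷ 8.0147 × 8.7363 × 0.92395 = 1.007137
Product > 1; profitable direction is NOK → CAD → SEK → NOK.

1.0071 (arbitrage exists)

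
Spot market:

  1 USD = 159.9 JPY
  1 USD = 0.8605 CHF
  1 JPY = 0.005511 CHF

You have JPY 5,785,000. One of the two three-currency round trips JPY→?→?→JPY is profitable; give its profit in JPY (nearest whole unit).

Profit: JPY 139,223

Profitable loop is JPY → CHF → USD → JPY:
JPY 5,785,000 × 0.005511 = CHF 31,881.14
CHF 31,881.14 ÷ 0.8605 = USD 37,049.55
USD 37,049.55 × 159.9 = JPY 5,924,223
Profit = JPY 5,924,223 − JPY 5,785,000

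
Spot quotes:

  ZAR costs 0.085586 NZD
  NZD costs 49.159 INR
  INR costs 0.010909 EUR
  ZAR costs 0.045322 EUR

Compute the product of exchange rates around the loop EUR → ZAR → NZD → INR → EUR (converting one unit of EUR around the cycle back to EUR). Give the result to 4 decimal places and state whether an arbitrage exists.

Around EUR → ZAR → NZD → INR → EUR: 1 ÷ 0.045322 × 0.085586 × 49.159 × 0.010909 = 1.012702
Product > 1; profitable direction is EUR → ZAR → NZD → INR → EUR.

1.0127 (arbitrage exists)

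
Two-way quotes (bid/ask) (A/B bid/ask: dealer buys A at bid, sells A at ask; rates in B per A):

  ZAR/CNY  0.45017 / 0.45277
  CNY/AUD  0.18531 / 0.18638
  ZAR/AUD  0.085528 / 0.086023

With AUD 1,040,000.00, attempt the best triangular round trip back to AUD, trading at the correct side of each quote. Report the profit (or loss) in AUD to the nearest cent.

Net profit: AUD 14,058.48

Best loop AUD → CNY → ZAR → AUD:
AUD 1,040,000.00 ÷ 0.18638 (buy CNY at ask) = CNY 5,579,997.85
CNY 5,579,997.85 ÷ 0.45277 (buy ZAR at ask) = ZAR 12,324,133.34
ZAR 12,324,133.34 × 0.085528 (sell ZAR at bid) = AUD 1,054,058.48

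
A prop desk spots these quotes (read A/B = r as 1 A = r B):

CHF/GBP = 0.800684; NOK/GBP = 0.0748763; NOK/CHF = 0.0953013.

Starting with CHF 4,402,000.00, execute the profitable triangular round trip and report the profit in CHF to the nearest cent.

Profit: CHF 84,065.78

Profitable loop is CHF → GBP → NOK → CHF:
CHF 4,402,000.00 × 0.800684 = GBP 3,524,610.97
GBP 3,524,610.97 ÷ 0.0748763 = NOK 47,072,451.07
NOK 47,072,451.07 × 0.0953013 = CHF 4,486,065.78
Profit = CHF 4,486,065.78 − CHF 4,402,000.00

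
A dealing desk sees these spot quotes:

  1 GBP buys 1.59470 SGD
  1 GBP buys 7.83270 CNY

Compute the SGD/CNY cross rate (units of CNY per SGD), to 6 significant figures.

SGD/CNY = 4.91171

1 SGD ÷ 1.59470 = 0.627077 GBP
0.627077 GBP × 7.83270 = 4.91171 CNY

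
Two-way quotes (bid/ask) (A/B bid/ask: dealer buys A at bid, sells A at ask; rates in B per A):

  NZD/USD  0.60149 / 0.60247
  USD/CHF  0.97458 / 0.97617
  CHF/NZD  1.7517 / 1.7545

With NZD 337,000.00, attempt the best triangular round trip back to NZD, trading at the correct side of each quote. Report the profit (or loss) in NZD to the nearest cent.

Best loop NZD → USD → CHF → NZD:
NZD 337,000.00 × 0.60149 (sell NZD at bid) = USD 202,702.13
USD 202,702.13 × 0.97458 (sell USD at bid) = CHF 197,549.44
CHF 197,549.44 × 1.7517 (sell CHF at bid) = NZD 346,047.36

Net profit: NZD 9,047.36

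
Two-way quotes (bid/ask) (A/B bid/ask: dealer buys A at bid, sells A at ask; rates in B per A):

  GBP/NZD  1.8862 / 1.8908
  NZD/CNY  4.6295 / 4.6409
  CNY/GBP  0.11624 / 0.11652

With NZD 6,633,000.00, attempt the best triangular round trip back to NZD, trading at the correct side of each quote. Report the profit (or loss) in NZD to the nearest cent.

Net profit: NZD 99,671.54

Best loop NZD → CNY → GBP → NZD:
NZD 6,633,000.00 × 4.6295 (sell NZD at bid) = CNY 30,707,473.50
CNY 30,707,473.50 × 0.11624 (sell CNY at bid) = GBP 3,569,436.72
GBP 3,569,436.72 × 1.8862 (sell GBP at bid) = NZD 6,732,671.54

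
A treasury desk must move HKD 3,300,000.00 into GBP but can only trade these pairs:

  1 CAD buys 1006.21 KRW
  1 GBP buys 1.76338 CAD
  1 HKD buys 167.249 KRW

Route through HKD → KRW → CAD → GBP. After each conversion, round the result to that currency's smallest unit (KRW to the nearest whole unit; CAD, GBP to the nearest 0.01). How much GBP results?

HKD 3,300,000.00 × 167.249 = KRW 551,921,700
KRW 551,921,700 ÷ 1006.21 = CAD 548,515.42
CAD 548,515.42 ÷ 1.76338 = GBP 311,059.11

GBP 311,059.11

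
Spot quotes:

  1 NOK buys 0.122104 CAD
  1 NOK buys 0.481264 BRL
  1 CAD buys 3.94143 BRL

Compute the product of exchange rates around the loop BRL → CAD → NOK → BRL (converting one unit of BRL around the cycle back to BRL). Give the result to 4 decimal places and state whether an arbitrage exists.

Around BRL → CAD → NOK → BRL: 1 ÷ 3.94143 ÷ 0.122104 × 0.481264 = 0.999999
Product ≈ 1 (deviation 0.000%, within rounding noise).

1.0000 (no arbitrage)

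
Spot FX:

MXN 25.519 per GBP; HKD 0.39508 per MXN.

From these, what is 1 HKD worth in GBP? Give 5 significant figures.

HKD/GBP = 0.099186

1 HKD ÷ 0.39508 = 2.53113 MXN
2.53113 MXN ÷ 25.519 = 0.0991862 GBP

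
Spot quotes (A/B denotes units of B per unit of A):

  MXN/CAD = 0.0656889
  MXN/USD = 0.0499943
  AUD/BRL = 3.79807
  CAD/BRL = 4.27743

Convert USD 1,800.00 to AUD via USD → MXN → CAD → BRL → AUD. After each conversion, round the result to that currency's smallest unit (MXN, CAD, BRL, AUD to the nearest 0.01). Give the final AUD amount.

AUD 2,663.57

USD 1,800.00 ÷ 0.0499943 = MXN 36,004.10
MXN 36,004.10 × 0.0656889 = CAD 2,365.07
CAD 2,365.07 × 4.27743 = BRL 10,116.42
BRL 10,116.42 ÷ 3.79807 = AUD 2,663.57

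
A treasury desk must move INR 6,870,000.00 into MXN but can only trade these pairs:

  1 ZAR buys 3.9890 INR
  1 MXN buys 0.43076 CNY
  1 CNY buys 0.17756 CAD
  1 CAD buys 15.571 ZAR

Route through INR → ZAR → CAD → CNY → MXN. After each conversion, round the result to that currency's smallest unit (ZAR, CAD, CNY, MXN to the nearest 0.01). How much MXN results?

INR 6,870,000.00 ÷ 3.9890 = ZAR 1,722,236.15
ZAR 1,722,236.15 ÷ 15.571 = CAD 110,605.37
CAD 110,605.37 ÷ 0.17756 = CNY 622,918.28
CNY 622,918.28 ÷ 0.43076 = MXN 1,446,091.28

MXN 1,446,091.28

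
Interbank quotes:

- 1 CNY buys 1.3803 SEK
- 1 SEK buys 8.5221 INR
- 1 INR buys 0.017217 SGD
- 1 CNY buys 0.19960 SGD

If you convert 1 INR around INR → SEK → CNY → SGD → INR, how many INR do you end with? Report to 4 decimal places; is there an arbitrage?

0.9856 (arbitrage exists)

Around INR → SEK → CNY → SGD → INR: 1 ÷ 8.5221 ÷ 1.3803 × 0.19960 ÷ 0.017217 = 0.985560
Product < 1; profitable direction is INR → SGD → CNY → SEK → INR.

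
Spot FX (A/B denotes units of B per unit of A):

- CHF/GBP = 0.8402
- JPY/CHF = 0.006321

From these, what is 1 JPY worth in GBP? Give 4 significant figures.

JPY/GBP = 0.005311

1 JPY × 0.006321 = 0.006321 CHF
0.006321 CHF × 0.8402 = 0.0053109 GBP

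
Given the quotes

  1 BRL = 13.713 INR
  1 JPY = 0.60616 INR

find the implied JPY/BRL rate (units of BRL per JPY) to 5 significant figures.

JPY/BRL = 0.044203

1 JPY × 0.60616 = 0.60616 INR
0.60616 INR ÷ 13.713 = 0.0442033 BRL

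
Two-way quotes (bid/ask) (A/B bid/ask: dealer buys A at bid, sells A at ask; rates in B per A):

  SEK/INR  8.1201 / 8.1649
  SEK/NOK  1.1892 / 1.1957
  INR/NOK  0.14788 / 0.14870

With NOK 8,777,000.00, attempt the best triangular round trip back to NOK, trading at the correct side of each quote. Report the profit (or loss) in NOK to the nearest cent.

Net profit: NOK 37,439.25

Best loop NOK → SEK → INR → NOK:
NOK 8,777,000.00 ÷ 1.1957 (buy SEK at ask) = SEK 7,340,470.02
SEK 7,340,470.02 × 8.1201 (sell SEK at bid) = INR 59,605,350.59
INR 59,605,350.59 × 0.14788 (sell INR at bid) = NOK 8,814,439.25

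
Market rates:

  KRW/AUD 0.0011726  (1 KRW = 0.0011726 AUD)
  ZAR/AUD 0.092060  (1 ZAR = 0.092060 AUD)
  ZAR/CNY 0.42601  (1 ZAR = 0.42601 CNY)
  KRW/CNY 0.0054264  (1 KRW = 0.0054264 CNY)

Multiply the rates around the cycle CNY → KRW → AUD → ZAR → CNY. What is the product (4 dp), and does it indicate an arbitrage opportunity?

Around CNY → KRW → AUD → ZAR → CNY: 1 ÷ 0.0054264 × 0.0011726 ÷ 0.092060 × 0.42601 = 0.999970
Product ≈ 1 (deviation 0.003%, within rounding noise).

1.0000 (no arbitrage)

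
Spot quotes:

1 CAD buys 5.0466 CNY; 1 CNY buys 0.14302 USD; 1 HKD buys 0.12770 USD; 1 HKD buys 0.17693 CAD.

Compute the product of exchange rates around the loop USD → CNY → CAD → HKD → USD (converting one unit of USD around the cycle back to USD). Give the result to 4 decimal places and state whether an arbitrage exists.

1.0000 (no arbitrage)

Around USD → CNY → CAD → HKD → USD: 1 ÷ 0.14302 ÷ 5.0466 ÷ 0.17693 × 0.12770 = 0.999986
Product ≈ 1 (deviation 0.001%, within rounding noise).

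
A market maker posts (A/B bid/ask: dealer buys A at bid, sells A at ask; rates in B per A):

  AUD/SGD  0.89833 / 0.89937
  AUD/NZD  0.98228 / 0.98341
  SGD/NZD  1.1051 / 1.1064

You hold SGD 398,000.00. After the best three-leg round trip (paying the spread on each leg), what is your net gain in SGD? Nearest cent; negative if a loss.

Best loop SGD → NZD → AUD → SGD:
SGD 398,000.00 × 1.1051 (sell SGD at bid) = NZD 439,829.80
NZD 439,829.80 ÷ 0.98341 (buy AUD at ask) = AUD 447,249.67
AUD 447,249.67 × 0.89833 (sell AUD at bid) = SGD 401,777.80

Net profit: SGD 3,777.80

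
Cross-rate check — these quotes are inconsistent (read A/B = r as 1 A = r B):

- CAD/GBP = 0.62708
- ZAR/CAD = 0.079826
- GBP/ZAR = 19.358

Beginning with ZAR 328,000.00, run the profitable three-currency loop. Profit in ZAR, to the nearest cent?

Profitable loop is ZAR → GBP → CAD → ZAR:
ZAR 328,000.00 ÷ 19.358 = GBP 16,943.90
GBP 16,943.90 ÷ 0.62708 = CAD 27,020.32
CAD 27,020.32 ÷ 0.079826 = ZAR 338,490.15
Profit = ZAR 338,490.15 − ZAR 328,000.00

Profit: ZAR 10,490.15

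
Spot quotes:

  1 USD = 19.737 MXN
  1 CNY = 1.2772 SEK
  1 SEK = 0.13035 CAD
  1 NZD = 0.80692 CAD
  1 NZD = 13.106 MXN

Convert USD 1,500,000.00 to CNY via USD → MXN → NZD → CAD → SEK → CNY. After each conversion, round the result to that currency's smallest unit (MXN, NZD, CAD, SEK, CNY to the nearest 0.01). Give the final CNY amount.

CNY 10,948,705.40

USD 1,500,000.00 × 19.737 = MXN 29,605,500.00
MXN 29,605,500.00 ÷ 13.106 = NZD 2,258,927.21
NZD 2,258,927.21 × 0.80692 = CAD 1,822,773.54
CAD 1,822,773.54 ÷ 0.13035 = SEK 13,983,686.54
SEK 13,983,686.54 ÷ 1.2772 = CNY 10,948,705.40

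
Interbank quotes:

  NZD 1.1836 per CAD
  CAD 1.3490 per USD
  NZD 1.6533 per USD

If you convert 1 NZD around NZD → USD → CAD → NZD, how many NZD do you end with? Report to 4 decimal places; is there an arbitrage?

Around NZD → USD → CAD → NZD: 1 ÷ 1.6533 × 1.3490 × 1.1836 = 0.965751
Product < 1; profitable direction is NZD → CAD → USD → NZD.

0.9658 (arbitrage exists)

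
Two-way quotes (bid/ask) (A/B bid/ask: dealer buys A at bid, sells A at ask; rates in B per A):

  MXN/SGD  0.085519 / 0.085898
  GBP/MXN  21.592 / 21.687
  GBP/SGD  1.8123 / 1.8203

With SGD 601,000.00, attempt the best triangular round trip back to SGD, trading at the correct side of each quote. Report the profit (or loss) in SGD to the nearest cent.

Net profit: SGD 8,659.00

Best loop SGD → GBP → MXN → SGD:
SGD 601,000.00 ÷ 1.8203 (buy GBP at ask) = GBP 330,165.36
GBP 330,165.36 × 21.592 (sell GBP at bid) = MXN 7,128,930.40
MXN 7,128,930.40 × 0.085519 (sell MXN at bid) = SGD 609,659.00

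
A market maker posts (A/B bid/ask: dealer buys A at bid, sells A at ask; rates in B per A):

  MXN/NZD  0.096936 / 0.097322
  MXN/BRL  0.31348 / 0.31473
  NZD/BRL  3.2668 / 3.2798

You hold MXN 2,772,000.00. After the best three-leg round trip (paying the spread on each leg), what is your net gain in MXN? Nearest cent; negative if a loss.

Net profit: MXN 17,091.27

Best loop MXN → NZD → BRL → MXN:
MXN 2,772,000.00 × 0.096936 (sell MXN at bid) = NZD 268,706.59
NZD 268,706.59 × 3.2668 (sell NZD at bid) = BRL 877,810.69
BRL 877,810.69 ÷ 0.31473 (buy MXN at ask) = MXN 2,789,091.27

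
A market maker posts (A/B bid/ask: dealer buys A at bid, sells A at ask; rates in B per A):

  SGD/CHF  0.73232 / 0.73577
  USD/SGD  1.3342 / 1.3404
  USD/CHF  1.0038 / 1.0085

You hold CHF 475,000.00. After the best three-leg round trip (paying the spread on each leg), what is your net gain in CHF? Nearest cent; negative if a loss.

Net profit: CHF 8,464.18

Best loop CHF → SGD → USD → CHF:
CHF 475,000.00 ÷ 0.73577 (buy SGD at ask) = SGD 645,582.18
SGD 645,582.18 ÷ 1.3404 (buy USD at ask) = USD 481,633.97
USD 481,633.97 × 1.0038 (sell USD at bid) = CHF 483,464.18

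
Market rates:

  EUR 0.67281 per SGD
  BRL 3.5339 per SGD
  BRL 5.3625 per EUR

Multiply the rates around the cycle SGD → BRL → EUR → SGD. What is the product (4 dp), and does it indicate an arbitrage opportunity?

0.9795 (arbitrage exists)

Around SGD → BRL → EUR → SGD: 1 × 3.5339 ÷ 5.3625 ÷ 0.67281 = 0.979478
Product < 1; profitable direction is SGD → EUR → BRL → SGD.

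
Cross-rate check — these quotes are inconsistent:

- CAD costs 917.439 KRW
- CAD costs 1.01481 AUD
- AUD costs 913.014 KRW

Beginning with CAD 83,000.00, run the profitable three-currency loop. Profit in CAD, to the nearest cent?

Profit: CAD 822.97

Profitable loop is CAD → AUD → KRW → CAD:
CAD 83,000.00 × 1.01481 = AUD 84,229.23
AUD 84,229.23 × 913.014 = KRW 76,902,466
KRW 76,902,466 ÷ 917.439 = CAD 83,822.97
Profit = CAD 83,822.97 − CAD 83,000.00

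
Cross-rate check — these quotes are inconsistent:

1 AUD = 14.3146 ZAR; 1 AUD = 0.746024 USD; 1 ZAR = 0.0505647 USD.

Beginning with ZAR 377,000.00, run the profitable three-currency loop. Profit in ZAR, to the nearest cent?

Profit: ZAR 11,568.42

Profitable loop is ZAR → AUD → USD → ZAR:
ZAR 377,000.00 ÷ 14.3146 = AUD 26,336.75
AUD 26,336.75 × 0.746024 = USD 19,647.85
USD 19,647.85 ÷ 0.0505647 = ZAR 388,568.42
Profit = ZAR 388,568.42 − ZAR 377,000.00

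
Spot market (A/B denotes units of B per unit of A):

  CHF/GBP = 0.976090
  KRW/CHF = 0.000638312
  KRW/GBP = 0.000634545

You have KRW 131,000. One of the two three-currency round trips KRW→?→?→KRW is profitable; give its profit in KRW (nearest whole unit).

Profit: KRW 2,417

Profitable loop is KRW → GBP → CHF → KRW:
KRW 131,000 × 0.000634545 = GBP 83.13
GBP 83.13 ÷ 0.976090 = CHF 85.16
CHF 85.16 ÷ 0.000638312 = KRW 133,417
Profit = KRW 133,417 − KRW 131,000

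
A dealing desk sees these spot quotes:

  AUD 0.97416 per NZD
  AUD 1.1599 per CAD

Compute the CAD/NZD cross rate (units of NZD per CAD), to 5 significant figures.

1 CAD × 1.1599 = 1.1599 AUD
1.1599 AUD ÷ 0.97416 = 1.19067 NZD

CAD/NZD = 1.1907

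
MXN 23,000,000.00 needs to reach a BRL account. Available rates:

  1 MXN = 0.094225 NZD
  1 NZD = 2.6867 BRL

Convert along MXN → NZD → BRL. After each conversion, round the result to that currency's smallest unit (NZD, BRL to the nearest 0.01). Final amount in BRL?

BRL 5,822,549.07

MXN 23,000,000.00 × 0.094225 = NZD 2,167,175.00
NZD 2,167,175.00 × 2.6867 = BRL 5,822,549.07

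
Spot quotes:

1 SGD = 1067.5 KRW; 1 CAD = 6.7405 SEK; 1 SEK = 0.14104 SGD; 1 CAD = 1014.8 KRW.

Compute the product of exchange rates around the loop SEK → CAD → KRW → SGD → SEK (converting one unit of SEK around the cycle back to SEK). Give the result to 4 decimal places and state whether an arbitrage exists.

Around SEK → CAD → KRW → SGD → SEK: 1 ÷ 6.7405 × 1014.8 ÷ 1067.5 ÷ 0.14104 = 0.999950
Product ≈ 1 (deviation 0.005%, within rounding noise).

0.9999 (no arbitrage)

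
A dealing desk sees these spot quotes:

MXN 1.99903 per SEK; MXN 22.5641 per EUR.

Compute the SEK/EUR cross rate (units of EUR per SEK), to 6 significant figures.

1 SEK × 1.99903 = 1.99903 MXN
1.99903 MXN ÷ 22.5641 = 0.0885934 EUR

SEK/EUR = 0.0885934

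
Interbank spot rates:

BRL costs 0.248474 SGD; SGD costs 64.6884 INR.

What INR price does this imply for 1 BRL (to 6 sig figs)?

BRL/INR = 16.0734

1 BRL × 0.248474 = 0.248474 SGD
0.248474 SGD × 64.6884 = 16.0734 INR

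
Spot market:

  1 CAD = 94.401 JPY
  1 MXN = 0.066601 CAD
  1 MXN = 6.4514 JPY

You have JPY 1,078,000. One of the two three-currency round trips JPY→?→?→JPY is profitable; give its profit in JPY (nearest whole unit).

Profit: JPY 28,153

Profitable loop is JPY → CAD → MXN → JPY:
JPY 1,078,000 ÷ 94.401 = CAD 11,419.37
CAD 11,419.37 ÷ 0.066601 = MXN 171,459.45
MXN 171,459.45 × 6.4514 = JPY 1,106,153
Profit = JPY 1,106,153 − JPY 1,078,000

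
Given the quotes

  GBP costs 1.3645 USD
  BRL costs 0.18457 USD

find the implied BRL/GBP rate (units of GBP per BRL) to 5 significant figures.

1 BRL × 0.18457 = 0.18457 USD
0.18457 USD ÷ 1.3645 = 0.135266 GBP

BRL/GBP = 0.13527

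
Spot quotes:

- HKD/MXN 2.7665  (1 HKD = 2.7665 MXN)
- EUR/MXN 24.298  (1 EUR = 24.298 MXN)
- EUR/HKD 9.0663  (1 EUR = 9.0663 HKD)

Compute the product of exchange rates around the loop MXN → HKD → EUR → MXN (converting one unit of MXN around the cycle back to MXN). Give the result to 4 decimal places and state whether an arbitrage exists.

0.9687 (arbitrage exists)

Around MXN → HKD → EUR → MXN: 1 ÷ 2.7665 ÷ 9.0663 × 24.298 = 0.968746
Product < 1; profitable direction is MXN → EUR → HKD → MXN.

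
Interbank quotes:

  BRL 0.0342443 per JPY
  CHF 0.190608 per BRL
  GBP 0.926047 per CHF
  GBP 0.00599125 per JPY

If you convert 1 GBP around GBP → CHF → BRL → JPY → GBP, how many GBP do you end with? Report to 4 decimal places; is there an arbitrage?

0.9912 (arbitrage exists)

Around GBP → CHF → BRL → JPY → GBP: 1 ÷ 0.926047 ÷ 0.190608 ÷ 0.0342443 × 0.00599125 = 0.991186
Product < 1; profitable direction is GBP → JPY → BRL → CHF → GBP.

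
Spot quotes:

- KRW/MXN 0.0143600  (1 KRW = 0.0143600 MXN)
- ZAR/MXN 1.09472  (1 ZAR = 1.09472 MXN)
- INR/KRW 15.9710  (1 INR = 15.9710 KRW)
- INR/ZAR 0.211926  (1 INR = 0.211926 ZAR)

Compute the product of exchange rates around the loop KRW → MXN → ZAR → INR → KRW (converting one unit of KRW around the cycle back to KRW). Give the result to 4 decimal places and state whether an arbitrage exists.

Around KRW → MXN → ZAR → INR → KRW: 1 × 0.0143600 ÷ 1.09472 ÷ 0.211926 × 15.9710 = 0.988551
Product < 1; profitable direction is KRW → INR → ZAR → MXN → KRW.

0.9886 (arbitrage exists)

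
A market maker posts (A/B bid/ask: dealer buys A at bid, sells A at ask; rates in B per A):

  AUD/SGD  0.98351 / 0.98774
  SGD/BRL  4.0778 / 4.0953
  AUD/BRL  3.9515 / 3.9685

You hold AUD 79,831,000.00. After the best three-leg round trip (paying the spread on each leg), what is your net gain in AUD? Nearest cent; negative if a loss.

Best loop AUD → SGD → BRL → AUD:
AUD 79,831,000.00 × 0.98351 (sell AUD at bid) = SGD 78,514,586.81
SGD 78,514,586.81 × 4.0778 (sell SGD at bid) = BRL 320,166,782.09
BRL 320,166,782.09 ÷ 3.9685 (buy AUD at ask) = AUD 80,677,027.11

Net profit: AUD 846,027.11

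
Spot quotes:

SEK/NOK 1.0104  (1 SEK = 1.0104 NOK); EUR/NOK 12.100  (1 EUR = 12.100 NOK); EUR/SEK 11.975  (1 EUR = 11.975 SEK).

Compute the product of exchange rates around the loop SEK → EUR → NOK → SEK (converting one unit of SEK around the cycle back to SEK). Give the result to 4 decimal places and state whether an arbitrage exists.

Around SEK → EUR → NOK → SEK: 1 ÷ 11.975 × 12.100 ÷ 1.0104 = 1.000038
Product ≈ 1 (deviation 0.004%, within rounding noise).

1.0000 (no arbitrage)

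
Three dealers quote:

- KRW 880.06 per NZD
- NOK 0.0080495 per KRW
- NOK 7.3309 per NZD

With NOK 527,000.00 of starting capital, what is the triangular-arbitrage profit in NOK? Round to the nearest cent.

Profit: NOK 18,364.32

Profitable loop is NOK → KRW → NZD → NOK:
NOK 527,000.00 ÷ 0.0080495 = KRW 65,469,905
KRW 65,469,905 ÷ 880.06 = NZD 74,392.55
NZD 74,392.55 × 7.3309 = NOK 545,364.32
Profit = NOK 545,364.32 − NOK 527,000.00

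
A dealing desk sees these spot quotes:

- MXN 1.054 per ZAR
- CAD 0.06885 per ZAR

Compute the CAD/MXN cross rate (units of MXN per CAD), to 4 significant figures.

1 CAD ÷ 0.06885 = 14.5243 ZAR
14.5243 ZAR × 1.054 = 15.3086 MXN

CAD/MXN = 15.31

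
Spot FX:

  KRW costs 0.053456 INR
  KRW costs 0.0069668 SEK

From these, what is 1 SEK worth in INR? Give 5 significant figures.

1 SEK ÷ 0.0069668 = 143.538 KRW
143.538 KRW × 0.053456 = 7.67296 INR

SEK/INR = 7.6730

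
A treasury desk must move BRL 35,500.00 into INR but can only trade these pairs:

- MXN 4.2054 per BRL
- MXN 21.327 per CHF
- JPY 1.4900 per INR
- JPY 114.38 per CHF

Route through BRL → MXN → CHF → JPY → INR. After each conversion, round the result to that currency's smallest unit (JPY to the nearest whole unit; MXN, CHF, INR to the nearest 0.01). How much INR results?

BRL 35,500.00 × 4.2054 = MXN 149,291.70
MXN 149,291.70 ÷ 21.327 = CHF 7,000.13
CHF 7,000.13 × 114.38 = JPY 800,675
JPY 800,675 ÷ 1.4900 = INR 537,365.77

INR 537,365.77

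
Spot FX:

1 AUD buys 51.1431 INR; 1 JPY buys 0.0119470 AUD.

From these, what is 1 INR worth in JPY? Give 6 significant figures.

1 INR ÷ 51.1431 = 0.019553 AUD
0.019553 AUD ÷ 0.0119470 = 1.63664 JPY

INR/JPY = 1.63664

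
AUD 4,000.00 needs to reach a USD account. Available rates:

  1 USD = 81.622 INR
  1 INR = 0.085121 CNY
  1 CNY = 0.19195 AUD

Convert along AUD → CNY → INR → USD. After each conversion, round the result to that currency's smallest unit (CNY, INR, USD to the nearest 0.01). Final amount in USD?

USD 2,999.36

AUD 4,000.00 ÷ 0.19195 = CNY 20,838.76
CNY 20,838.76 ÷ 0.085121 = INR 244,813.38
INR 244,813.38 ÷ 81.622 = USD 2,999.36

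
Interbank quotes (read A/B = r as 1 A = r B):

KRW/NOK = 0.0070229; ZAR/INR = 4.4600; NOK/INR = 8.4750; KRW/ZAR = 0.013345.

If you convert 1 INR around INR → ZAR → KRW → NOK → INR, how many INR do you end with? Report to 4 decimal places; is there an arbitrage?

Around INR → ZAR → KRW → NOK → INR: 1 ÷ 4.4600 ÷ 0.013345 × 0.0070229 × 8.4750 = 1.000006
Product ≈ 1 (deviation 0.001%, within rounding noise).

1.0000 (no arbitrage)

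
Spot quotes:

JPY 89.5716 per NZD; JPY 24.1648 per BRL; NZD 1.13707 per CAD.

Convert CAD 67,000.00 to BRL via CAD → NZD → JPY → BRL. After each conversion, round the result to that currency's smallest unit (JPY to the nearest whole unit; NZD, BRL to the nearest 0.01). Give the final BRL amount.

CAD 67,000.00 × 1.13707 = NZD 76,183.69
NZD 76,183.69 × 89.5716 = JPY 6,823,895
JPY 6,823,895 ÷ 24.1648 = BRL 282,389.88

BRL 282,389.88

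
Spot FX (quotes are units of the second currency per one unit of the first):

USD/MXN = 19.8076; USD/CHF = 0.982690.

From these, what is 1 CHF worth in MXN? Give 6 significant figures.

1 CHF ÷ 0.982690 = 1.01761 USD
1.01761 USD × 19.8076 = 20.1565 MXN

CHF/MXN = 20.1565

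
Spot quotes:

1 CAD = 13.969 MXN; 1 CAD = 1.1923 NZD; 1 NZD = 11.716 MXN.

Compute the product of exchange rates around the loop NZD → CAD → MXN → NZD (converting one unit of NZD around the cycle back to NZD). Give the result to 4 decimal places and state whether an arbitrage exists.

1.0000 (no arbitrage)

Around NZD → CAD → MXN → NZD: 1 ÷ 1.1923 × 13.969 ÷ 11.716 = 1.000001
Product ≈ 1 (deviation 0.000%, within rounding noise).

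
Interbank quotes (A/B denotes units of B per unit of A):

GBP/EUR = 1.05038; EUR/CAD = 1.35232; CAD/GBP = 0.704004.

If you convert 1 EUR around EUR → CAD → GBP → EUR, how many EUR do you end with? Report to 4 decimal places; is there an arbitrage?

1.0000 (no arbitrage)

Around EUR → CAD → GBP → EUR: 1 × 1.35232 × 0.704004 × 1.05038 = 1.000002
Product ≈ 1 (deviation 0.000%, within rounding noise).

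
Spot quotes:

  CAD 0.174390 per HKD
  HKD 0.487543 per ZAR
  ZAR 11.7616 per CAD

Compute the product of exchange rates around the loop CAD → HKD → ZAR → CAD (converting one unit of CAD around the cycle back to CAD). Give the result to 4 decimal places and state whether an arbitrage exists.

Around CAD → HKD → ZAR → CAD: 1 ÷ 0.174390 ÷ 0.487543 ÷ 11.7616 = 0.999998
Product ≈ 1 (deviation 0.000%, within rounding noise).

1.0000 (no arbitrage)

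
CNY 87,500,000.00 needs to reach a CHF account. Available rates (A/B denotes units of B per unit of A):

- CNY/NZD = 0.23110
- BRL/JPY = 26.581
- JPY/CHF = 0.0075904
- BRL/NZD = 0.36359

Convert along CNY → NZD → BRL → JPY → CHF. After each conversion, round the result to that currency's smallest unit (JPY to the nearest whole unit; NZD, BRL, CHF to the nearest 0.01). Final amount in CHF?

CHF 11,221,012.52

CNY 87,500,000.00 × 0.23110 = NZD 20,221,250.00
NZD 20,221,250.00 ÷ 0.36359 = BRL 55,615,528.48
BRL 55,615,528.48 × 26.581 = JPY 1,478,316,363
JPY 1,478,316,363 × 0.0075904 = CHF 11,221,012.52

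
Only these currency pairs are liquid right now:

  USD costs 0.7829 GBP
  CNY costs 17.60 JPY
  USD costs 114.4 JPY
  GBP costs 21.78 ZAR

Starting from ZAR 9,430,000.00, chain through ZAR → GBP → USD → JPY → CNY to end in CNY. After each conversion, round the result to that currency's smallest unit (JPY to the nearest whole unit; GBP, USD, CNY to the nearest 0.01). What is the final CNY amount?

CNY 3,594,685.34

ZAR 9,430,000.00 ÷ 21.78 = GBP 432,966.02
GBP 432,966.02 ÷ 0.7829 = USD 553,028.51
USD 553,028.51 × 114.4 = JPY 63,266,462
JPY 63,266,462 ÷ 17.60 = CNY 3,594,685.34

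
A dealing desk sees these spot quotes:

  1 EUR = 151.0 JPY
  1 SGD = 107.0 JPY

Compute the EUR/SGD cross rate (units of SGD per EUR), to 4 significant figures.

EUR/SGD = 1.411

1 EUR × 151.0 = 151 JPY
151 JPY ÷ 107.0 = 1.41121 SGD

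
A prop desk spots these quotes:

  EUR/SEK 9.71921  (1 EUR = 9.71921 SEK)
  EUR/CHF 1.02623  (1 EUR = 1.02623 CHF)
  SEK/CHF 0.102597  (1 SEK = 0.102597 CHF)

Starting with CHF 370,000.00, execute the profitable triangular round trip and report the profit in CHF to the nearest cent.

Profitable loop is CHF → SEK → EUR → CHF:
CHF 370,000.00 ÷ 0.102597 = SEK 3,606,343.27
SEK 3,606,343.27 ÷ 9.71921 = EUR 371,053.13
EUR 371,053.13 × 1.02623 = CHF 380,785.85
Profit = CHF 380,785.85 − CHF 370,000.00

Profit: CHF 10,785.85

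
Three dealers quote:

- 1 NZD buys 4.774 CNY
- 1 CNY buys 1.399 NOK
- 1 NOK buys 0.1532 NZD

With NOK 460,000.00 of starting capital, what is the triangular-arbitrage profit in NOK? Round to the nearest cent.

Profit: NOK 10,670.23

Profitable loop is NOK → NZD → CNY → NOK:
NOK 460,000.00 × 0.1532 = NZD 70,472.00
NZD 70,472.00 × 4.774 = CNY 336,433.33
CNY 336,433.33 × 1.399 = NOK 470,670.23
Profit = NOK 470,670.23 − NOK 460,000.00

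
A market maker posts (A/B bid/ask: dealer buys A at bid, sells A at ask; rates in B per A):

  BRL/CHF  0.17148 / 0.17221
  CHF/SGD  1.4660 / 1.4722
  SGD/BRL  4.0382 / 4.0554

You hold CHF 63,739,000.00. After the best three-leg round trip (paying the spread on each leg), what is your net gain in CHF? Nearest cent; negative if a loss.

Best loop CHF → SGD → BRL → CHF:
CHF 63,739,000.00 × 1.4660 (sell CHF at bid) = SGD 93,441,374.00
SGD 93,441,374.00 × 4.0382 (sell SGD at bid) = BRL 377,334,956.49
BRL 377,334,956.49 × 0.17148 (sell BRL at bid) = CHF 64,705,398.34

Net profit: CHF 966,398.34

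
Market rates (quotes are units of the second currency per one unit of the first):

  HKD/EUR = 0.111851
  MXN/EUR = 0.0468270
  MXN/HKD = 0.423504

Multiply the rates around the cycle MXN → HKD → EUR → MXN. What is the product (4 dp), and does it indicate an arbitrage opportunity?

1.0116 (arbitrage exists)

Around MXN → HKD → EUR → MXN: 1 × 0.423504 × 0.111851 ÷ 0.0468270 = 1.011582
Product > 1; profitable direction is MXN → HKD → EUR → MXN.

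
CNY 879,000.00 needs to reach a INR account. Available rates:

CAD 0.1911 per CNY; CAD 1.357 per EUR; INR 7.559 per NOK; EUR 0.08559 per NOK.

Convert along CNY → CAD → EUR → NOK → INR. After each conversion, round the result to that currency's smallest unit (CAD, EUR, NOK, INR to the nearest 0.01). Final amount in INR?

CNY 879,000.00 × 0.1911 = CAD 167,976.90
CAD 167,976.90 ÷ 1.357 = EUR 123,785.48
EUR 123,785.48 ÷ 0.08559 = NOK 1,446,261.01
NOK 1,446,261.01 × 7.559 = INR 10,932,286.97

INR 10,932,286.97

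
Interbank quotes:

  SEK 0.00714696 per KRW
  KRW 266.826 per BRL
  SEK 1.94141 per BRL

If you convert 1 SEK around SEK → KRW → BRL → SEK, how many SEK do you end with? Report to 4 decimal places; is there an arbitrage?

Around SEK → KRW → BRL → SEK: 1 ÷ 0.00714696 ÷ 266.826 × 1.94141 = 1.018047
Product > 1; profitable direction is SEK → KRW → BRL → SEK.

1.0180 (arbitrage exists)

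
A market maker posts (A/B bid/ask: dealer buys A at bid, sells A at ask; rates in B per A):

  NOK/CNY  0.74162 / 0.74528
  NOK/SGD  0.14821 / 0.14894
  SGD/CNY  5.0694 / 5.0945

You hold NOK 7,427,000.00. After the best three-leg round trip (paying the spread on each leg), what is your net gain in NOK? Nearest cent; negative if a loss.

Net profit: NOK 60,348.10

Best loop NOK → SGD → CNY → NOK:
NOK 7,427,000.00 × 0.14821 (sell NOK at bid) = SGD 1,100,755.67
SGD 1,100,755.67 × 5.0694 (sell SGD at bid) = CNY 5,580,170.79
CNY 5,580,170.79 ÷ 0.74528 (buy NOK at ask) = NOK 7,487,348.10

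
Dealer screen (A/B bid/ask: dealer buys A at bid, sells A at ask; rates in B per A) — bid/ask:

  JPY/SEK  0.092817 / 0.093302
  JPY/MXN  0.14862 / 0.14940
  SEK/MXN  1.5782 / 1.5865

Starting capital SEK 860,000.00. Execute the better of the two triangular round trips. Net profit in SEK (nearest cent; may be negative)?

Net profit: SEK 3,464.88

Best loop SEK → JPY → MXN → SEK:
SEK 860,000.00 ÷ 0.093302 (buy JPY at ask) = JPY 9,217,380
JPY 9,217,380 × 0.14862 (sell JPY at bid) = MXN 1,369,887.03
MXN 1,369,887.03 ÷ 1.5865 (buy SEK at ask) = SEK 863,464.88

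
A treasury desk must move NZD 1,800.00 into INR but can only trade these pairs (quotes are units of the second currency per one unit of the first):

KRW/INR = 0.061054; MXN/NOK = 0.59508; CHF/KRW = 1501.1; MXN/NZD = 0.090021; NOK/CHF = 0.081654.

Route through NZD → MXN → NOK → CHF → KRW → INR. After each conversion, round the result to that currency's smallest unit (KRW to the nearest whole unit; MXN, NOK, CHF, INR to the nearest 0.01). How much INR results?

INR 89,044.45

NZD 1,800.00 ÷ 0.090021 = MXN 19,995.33
MXN 19,995.33 × 0.59508 = NOK 11,898.82
NOK 11,898.82 × 0.081654 = CHF 971.59
CHF 971.59 × 1501.1 = KRW 1,458,454
KRW 1,458,454 × 0.061054 = INR 89,044.45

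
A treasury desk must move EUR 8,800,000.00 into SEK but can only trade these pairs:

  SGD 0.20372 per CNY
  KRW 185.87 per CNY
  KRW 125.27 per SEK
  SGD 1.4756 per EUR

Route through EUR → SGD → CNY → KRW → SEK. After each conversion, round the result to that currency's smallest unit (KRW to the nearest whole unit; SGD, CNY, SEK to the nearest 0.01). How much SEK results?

EUR 8,800,000.00 × 1.4756 = SGD 12,985,280.00
SGD 12,985,280.00 ÷ 0.20372 = CNY 63,740,820.73
CNY 63,740,820.73 × 185.87 = KRW 11,847,506,349
KRW 11,847,506,349 ÷ 125.27 = SEK 94,575,767.13

SEK 94,575,767.13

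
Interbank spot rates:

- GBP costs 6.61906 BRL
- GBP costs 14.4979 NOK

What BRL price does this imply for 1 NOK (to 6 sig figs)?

1 NOK ÷ 14.4979 = 0.0689755 GBP
0.0689755 GBP × 6.61906 = 0.456553 BRL

NOK/BRL = 0.456553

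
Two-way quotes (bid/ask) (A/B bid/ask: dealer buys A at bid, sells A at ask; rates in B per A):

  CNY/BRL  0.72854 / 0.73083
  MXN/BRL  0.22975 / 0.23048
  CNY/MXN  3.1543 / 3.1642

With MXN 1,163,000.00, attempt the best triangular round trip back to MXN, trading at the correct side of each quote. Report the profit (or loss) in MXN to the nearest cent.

Net result: MXN -1,187.77 (no profitable arbitrage after spreads)

Best loop MXN → CNY → BRL → MXN:
MXN 1,163,000.00 ÷ 3.1642 (buy CNY at ask) = CNY 367,549.46
CNY 367,549.46 × 0.72854 (sell CNY at bid) = BRL 267,774.48
BRL 267,774.48 ÷ 0.23048 (buy MXN at ask) = MXN 1,161,812.23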